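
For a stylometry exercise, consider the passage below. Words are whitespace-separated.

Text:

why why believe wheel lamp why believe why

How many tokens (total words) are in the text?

Tokens: why, why, believe, wheel, lamp, why, believe, why
N = 8

8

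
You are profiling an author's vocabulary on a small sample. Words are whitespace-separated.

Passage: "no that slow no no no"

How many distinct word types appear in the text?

3

Distinct types: {no, slow, that}
V = 3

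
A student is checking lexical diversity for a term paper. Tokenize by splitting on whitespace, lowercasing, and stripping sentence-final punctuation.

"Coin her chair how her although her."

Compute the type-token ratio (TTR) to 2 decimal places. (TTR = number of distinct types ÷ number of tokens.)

N = 7 tokens, V = 5 types.
TTR = V / N = 5 / 7 = 0.71

0.71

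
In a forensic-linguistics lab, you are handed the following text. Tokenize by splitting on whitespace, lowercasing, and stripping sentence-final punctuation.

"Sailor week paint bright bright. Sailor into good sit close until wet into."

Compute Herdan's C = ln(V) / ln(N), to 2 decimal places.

N = 13, V = 10.
ln(V) = 2.302585, ln(N) = 2.564949
C = 2.302585 / 2.564949 = 0.90

0.90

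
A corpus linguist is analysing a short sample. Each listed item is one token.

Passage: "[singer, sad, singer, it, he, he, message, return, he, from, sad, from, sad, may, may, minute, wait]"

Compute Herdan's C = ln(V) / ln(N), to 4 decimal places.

N = 17, V = 10.
ln(V) = 2.302585, ln(N) = 2.833213
C = 2.302585 / 2.833213 = 0.8127

0.8127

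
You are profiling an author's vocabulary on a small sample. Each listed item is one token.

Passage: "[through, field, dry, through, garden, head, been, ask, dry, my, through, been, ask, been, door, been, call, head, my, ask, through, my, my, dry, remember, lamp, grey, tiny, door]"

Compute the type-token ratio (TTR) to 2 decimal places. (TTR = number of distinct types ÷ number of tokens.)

0.48

N = 29 tokens, V = 14 types.
TTR = V / N = 14 / 29 = 0.48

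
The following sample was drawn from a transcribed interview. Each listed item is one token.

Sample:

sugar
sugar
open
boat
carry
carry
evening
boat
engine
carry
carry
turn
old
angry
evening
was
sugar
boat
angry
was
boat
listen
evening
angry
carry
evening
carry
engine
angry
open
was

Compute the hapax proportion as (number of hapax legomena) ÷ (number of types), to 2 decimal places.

0.27

Frequencies: carry:6, boat:4, evening:4, angry:4, sugar:3, was:3, open:2, engine:2, turn:1, old:1, listen:1
Hapax count = 3; type count = 11.
Ratio = 3 / 11 = 0.27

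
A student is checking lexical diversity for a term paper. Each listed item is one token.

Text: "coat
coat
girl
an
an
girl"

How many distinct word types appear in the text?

Distinct types: {an, coat, girl}
V = 3

3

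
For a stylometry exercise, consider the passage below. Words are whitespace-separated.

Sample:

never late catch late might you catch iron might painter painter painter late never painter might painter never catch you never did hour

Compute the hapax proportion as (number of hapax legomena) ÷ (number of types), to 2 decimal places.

0.33

Frequencies: painter:5, never:4, late:3, catch:3, might:3, you:2, iron:1, did:1, hour:1
Hapax count = 3; type count = 9.
Ratio = 3 / 9 = 0.33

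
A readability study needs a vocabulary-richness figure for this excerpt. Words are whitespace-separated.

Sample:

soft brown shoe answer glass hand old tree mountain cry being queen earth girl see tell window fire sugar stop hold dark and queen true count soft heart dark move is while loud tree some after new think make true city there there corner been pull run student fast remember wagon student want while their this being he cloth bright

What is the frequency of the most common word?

2

Frequencies: soft:2, tree:2, being:2, queen:2, dark:2, true:2, while:2, there:2, student:2, brown:1, shoe:1, answer:1, glass:1, hand:1, old:1, mountain:1, cry:1, earth:1, girl:1, see:1, … (31 more, each freq 1)
Most common: 'soft' with frequency 2.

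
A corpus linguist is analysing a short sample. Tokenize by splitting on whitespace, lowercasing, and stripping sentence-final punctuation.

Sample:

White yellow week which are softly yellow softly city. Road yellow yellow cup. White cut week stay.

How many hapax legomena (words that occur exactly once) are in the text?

Frequencies: yellow:4, white:2, week:2, softly:2, which:1, are:1, city:1, road:1, cup:1, cut:1, stay:1
Hapax (freq=1): are, city, cup, cut, road, stay, which

7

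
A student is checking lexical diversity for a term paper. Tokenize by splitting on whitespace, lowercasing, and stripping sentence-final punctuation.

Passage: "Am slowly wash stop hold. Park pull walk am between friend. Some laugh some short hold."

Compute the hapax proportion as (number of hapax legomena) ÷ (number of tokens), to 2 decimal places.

0.63

Frequencies: am:2, hold:2, some:2, slowly:1, wash:1, stop:1, park:1, pull:1, walk:1, between:1, friend:1, laugh:1, short:1
Hapax count = 10; token count = 16.
Ratio = 10 / 16 = 0.63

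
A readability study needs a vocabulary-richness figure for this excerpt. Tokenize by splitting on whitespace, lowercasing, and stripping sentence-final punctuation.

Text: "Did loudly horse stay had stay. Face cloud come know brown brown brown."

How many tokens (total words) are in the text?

13

Tokens: did, loudly, horse, stay, had, stay, face, cloud, come, know, brown, brown, brown
N = 13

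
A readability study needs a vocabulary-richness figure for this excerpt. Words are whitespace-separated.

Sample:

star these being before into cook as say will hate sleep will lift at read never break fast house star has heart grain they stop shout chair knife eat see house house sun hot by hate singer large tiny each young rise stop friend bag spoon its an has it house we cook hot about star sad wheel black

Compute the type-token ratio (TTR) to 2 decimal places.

N = 59 tokens, V = 48 types.
TTR = V / N = 48 / 59 = 0.81

0.81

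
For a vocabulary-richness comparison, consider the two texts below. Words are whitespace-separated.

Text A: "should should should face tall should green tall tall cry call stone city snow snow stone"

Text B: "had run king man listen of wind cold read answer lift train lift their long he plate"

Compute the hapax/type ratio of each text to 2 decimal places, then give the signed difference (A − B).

A: hapax=5, V=9, ratio=0.56
B: hapax=15, V=16, ratio=0.94
Difference = 0.56 − 0.94 = -0.38

-0.38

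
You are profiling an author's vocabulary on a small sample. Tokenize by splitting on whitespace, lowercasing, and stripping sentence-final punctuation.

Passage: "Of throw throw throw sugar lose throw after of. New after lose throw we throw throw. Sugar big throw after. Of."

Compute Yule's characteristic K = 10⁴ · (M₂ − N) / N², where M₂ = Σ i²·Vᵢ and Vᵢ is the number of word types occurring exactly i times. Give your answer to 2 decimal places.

1632.65

Frequencies: throw:8, of:3, after:3, sugar:2, lose:2, new:1, we:1, big:1
N = 21. Frequency spectrum: V_1=3, V_2=2, V_3=2, V_8=1
M₂ = 1²·3 + 2²·2 + 3²·2 + 8²·1 = 93
K = 10000 × (93 − 21) / 21² = 1632.65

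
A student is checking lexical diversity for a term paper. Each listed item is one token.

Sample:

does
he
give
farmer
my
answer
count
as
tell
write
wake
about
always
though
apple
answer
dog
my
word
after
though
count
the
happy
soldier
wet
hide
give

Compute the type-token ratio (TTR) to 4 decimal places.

N = 28 tokens, V = 23 types.
TTR = V / N = 23 / 28 = 0.8214

0.8214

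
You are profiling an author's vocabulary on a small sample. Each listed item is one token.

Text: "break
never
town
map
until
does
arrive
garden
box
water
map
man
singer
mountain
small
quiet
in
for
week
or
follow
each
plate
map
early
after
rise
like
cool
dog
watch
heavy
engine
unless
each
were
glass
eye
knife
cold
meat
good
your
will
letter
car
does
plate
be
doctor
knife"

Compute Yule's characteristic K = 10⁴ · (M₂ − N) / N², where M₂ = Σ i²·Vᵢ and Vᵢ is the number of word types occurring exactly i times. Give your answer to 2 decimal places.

Frequencies: map:3, does:2, each:2, plate:2, knife:2, break:1, never:1, town:1, until:1, arrive:1, garden:1, box:1, water:1, man:1, singer:1, mountain:1, small:1, quiet:1, in:1, for:1, … (25 more, each freq 1)
N = 51. Frequency spectrum: V_1=40, V_2=4, V_3=1
M₂ = 1²·40 + 2²·4 + 3²·1 = 65
K = 10000 × (65 − 51) / 51² = 53.83

53.83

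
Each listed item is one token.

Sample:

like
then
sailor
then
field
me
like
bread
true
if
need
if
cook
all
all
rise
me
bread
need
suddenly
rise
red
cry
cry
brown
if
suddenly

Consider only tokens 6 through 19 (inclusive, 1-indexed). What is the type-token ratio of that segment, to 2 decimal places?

0.64

Segment tokens 6–19: me, like, bread, true, if, need, if, cook, all, all, rise, me, bread, need
Segment N = 14, segment V = 9.
TTR = 9 / 14 = 0.64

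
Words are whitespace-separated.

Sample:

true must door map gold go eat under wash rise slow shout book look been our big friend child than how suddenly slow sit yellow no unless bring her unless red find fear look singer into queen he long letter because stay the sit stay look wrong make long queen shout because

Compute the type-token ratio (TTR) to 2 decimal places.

0.81

N = 52 tokens, V = 42 types.
TTR = V / N = 42 / 52 = 0.81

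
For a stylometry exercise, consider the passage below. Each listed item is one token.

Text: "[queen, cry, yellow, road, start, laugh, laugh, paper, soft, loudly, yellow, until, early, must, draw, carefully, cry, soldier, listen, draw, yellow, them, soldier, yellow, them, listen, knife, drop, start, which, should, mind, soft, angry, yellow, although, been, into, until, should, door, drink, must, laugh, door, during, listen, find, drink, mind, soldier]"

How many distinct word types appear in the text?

30

Distinct types: {although, angry, been, carefully, cry, door, draw, drink, drop, during, early, find, into, knife, laugh, listen, loudly, mind, must, paper, queen, road, should, soft, soldier, start, them, until, which, yellow}
V = 30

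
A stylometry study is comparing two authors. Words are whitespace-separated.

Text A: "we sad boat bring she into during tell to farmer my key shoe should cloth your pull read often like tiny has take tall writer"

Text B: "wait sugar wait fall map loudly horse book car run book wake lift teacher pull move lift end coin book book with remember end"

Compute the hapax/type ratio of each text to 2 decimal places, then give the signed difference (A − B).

A: hapax=25, V=25, ratio=1.00
B: hapax=14, V=18, ratio=0.78
Difference = 1.00 − 0.78 = 0.22

0.22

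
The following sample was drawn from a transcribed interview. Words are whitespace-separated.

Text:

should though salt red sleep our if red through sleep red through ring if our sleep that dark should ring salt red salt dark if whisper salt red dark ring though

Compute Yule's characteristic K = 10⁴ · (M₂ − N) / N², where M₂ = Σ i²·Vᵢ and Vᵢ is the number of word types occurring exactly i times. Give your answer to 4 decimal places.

Frequencies: red:5, salt:4, sleep:3, if:3, ring:3, dark:3, should:2, though:2, our:2, through:2, that:1, whisper:1
N = 31. Frequency spectrum: V_1=2, V_2=4, V_3=4, V_4=1, V_5=1
M₂ = 1²·2 + 2²·4 + 3²·4 + 4²·1 + 5²·1 = 95
K = 10000 × (95 − 31) / 31² = 665.9729

665.9729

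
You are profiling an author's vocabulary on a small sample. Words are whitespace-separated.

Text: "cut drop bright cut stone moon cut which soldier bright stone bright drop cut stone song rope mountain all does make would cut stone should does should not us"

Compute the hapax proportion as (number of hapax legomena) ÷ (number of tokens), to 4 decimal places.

0.3793

Frequencies: cut:5, stone:4, bright:3, drop:2, does:2, should:2, moon:1, which:1, soldier:1, song:1, rope:1, mountain:1, all:1, make:1, would:1, not:1, us:1
Hapax count = 11; token count = 29.
Ratio = 11 / 29 = 0.3793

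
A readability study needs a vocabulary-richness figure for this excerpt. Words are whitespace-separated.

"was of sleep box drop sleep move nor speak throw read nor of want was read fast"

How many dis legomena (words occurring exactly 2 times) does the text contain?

Frequencies: was:2, of:2, sleep:2, nor:2, read:2, box:1, drop:1, move:1, speak:1, throw:1, want:1, fast:1
Words with frequency 2: nor, of, read, sleep, was

5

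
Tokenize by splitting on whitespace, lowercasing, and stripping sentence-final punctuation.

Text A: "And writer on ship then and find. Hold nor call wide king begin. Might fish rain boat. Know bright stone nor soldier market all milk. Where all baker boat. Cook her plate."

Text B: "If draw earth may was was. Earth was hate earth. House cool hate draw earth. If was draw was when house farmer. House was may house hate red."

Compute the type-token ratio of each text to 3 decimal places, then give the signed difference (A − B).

0.482

TTR(A) = 28/32 = 0.875
TTR(B) = 11/28 = 0.393
Difference = 0.875 − 0.393 = 0.482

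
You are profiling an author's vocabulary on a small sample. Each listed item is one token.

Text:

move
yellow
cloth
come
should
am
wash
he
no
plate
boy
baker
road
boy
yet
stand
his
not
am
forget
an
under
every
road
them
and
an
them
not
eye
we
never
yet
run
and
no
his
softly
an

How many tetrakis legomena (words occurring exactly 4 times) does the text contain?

Frequencies: an:3, am:2, no:2, boy:2, road:2, yet:2, his:2, not:2, them:2, and:2, move:1, yellow:1, cloth:1, come:1, should:1, wash:1, he:1, plate:1, baker:1, stand:1, … (8 more, each freq 1)
Words with frequency 4: (none)

0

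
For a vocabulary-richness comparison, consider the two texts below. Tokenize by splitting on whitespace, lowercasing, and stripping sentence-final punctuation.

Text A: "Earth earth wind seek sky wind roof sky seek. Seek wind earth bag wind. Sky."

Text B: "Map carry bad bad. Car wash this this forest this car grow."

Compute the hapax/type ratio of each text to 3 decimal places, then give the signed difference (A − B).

-0.292

A: hapax=2, V=6, ratio=0.333
B: hapax=5, V=8, ratio=0.625
Difference = 0.333 − 0.625 = -0.292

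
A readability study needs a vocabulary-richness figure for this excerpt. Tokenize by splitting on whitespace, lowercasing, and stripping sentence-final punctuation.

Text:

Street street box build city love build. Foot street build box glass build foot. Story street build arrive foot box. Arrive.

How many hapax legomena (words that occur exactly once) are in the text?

4

Frequencies: build:5, street:4, box:3, foot:3, arrive:2, city:1, love:1, glass:1, story:1
Hapax (freq=1): city, glass, love, story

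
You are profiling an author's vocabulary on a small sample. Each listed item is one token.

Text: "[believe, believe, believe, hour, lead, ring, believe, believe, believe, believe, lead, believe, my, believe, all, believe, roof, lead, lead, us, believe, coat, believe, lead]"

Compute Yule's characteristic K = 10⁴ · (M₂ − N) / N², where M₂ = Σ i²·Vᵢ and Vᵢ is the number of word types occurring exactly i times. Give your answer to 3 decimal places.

Frequencies: believe:12, lead:5, hour:1, ring:1, my:1, all:1, roof:1, us:1, coat:1
N = 24. Frequency spectrum: V_1=7, V_5=1, V_12=1
M₂ = 1²·7 + 5²·1 + 12²·1 = 176
K = 10000 × (176 − 24) / 24² = 2638.889

2638.889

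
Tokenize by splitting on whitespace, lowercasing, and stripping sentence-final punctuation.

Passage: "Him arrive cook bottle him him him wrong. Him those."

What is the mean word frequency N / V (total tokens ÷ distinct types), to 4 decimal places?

1.6667

N = 10 tokens, V = 6 types.
Mean frequency = N / V = 10 / 6 = 1.6667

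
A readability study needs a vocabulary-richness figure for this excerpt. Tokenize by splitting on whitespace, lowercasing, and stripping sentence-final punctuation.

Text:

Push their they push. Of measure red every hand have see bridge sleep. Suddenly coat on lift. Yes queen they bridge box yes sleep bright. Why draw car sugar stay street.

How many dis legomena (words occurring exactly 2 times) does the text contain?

Frequencies: push:2, they:2, bridge:2, sleep:2, yes:2, their:1, of:1, measure:1, red:1, every:1, hand:1, have:1, see:1, suddenly:1, coat:1, on:1, lift:1, queen:1, box:1, bright:1, … (6 more, each freq 1)
Words with frequency 2: bridge, push, sleep, they, yes

5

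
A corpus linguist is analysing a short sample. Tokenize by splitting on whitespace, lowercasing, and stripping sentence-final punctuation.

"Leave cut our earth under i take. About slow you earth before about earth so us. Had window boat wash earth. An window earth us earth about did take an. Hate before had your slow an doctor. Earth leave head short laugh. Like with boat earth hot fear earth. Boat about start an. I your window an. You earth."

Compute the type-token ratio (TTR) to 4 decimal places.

0.5085

N = 59 tokens, V = 30 types.
TTR = V / N = 30 / 59 = 0.5085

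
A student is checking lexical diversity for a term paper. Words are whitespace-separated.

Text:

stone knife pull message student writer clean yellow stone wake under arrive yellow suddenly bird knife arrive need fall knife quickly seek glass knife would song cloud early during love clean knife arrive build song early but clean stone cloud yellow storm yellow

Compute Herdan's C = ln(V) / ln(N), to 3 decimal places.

0.876

N = 43, V = 27.
ln(V) = 3.295837, ln(N) = 3.761200
C = 3.295837 / 3.761200 = 0.876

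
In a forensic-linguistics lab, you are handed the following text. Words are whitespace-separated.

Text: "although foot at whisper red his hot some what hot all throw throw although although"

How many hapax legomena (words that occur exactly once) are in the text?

8

Frequencies: although:3, hot:2, throw:2, foot:1, at:1, whisper:1, red:1, his:1, some:1, what:1, all:1
Hapax (freq=1): all, at, foot, his, red, some, what, whisper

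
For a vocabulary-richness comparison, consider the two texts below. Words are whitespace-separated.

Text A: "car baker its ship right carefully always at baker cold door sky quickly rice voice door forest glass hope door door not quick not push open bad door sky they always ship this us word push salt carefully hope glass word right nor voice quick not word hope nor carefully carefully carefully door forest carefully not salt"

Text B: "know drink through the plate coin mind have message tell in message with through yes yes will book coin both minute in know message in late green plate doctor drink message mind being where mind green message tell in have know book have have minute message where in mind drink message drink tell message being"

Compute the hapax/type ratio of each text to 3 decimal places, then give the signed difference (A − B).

0.120

A: hapax=11, V=28, ratio=0.393
B: hapax=6, V=22, ratio=0.273
Difference = 0.393 − 0.273 = 0.120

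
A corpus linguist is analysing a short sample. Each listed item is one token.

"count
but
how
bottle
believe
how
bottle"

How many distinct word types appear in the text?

5

Distinct types: {believe, bottle, but, count, how}
V = 5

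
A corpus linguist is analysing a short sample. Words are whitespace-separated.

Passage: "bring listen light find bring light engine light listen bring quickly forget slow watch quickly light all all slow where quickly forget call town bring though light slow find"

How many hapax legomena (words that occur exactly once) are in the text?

Frequencies: light:5, bring:4, quickly:3, slow:3, listen:2, find:2, forget:2, all:2, engine:1, watch:1, where:1, call:1, town:1, though:1
Hapax (freq=1): call, engine, though, town, watch, where

6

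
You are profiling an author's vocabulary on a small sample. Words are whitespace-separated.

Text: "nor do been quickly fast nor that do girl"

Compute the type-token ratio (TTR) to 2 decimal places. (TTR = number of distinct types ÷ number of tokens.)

N = 9 tokens, V = 7 types.
TTR = V / N = 7 / 9 = 0.78

0.78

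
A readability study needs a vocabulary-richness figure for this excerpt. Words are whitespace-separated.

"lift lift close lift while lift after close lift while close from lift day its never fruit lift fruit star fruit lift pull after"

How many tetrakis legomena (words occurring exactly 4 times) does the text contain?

Frequencies: lift:8, close:3, fruit:3, while:2, after:2, from:1, day:1, its:1, never:1, star:1, pull:1
Words with frequency 4: (none)

0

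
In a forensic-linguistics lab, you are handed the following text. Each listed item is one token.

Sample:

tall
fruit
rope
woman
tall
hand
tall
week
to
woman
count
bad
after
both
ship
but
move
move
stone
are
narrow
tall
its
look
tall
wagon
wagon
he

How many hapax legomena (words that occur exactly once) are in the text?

17

Frequencies: tall:5, woman:2, move:2, wagon:2, fruit:1, rope:1, hand:1, week:1, to:1, count:1, bad:1, after:1, both:1, ship:1, but:1, stone:1, are:1, narrow:1, its:1, look:1, … (1 more, each freq 1)
Hapax (freq=1): after, are, bad, both, but, count, fruit, hand, he, its, look, narrow, rope, ship, stone, to, week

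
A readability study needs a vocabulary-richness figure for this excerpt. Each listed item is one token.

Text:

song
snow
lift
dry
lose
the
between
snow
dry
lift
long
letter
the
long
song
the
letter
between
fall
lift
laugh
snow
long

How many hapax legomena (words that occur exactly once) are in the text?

Frequencies: snow:3, lift:3, the:3, long:3, song:2, dry:2, between:2, letter:2, lose:1, fall:1, laugh:1
Hapax (freq=1): fall, laugh, lose

3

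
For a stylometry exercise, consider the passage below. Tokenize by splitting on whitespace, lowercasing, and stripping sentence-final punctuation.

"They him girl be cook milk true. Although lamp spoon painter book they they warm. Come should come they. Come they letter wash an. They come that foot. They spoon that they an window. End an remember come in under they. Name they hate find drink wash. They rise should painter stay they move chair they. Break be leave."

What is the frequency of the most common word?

13

Frequencies: they:13, come:5, an:3, be:2, spoon:2, painter:2, should:2, wash:2, that:2, him:1, girl:1, cook:1, milk:1, true:1, although:1, lamp:1, book:1, warm:1, letter:1, foot:1, … (15 more, each freq 1)
Most common: 'they' with frequency 13.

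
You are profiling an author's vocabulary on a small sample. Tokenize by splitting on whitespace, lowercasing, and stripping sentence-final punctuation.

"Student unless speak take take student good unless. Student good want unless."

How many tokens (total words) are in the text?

Tokens: student, unless, speak, take, take, student, good, unless, student, good, want, unless
N = 12

12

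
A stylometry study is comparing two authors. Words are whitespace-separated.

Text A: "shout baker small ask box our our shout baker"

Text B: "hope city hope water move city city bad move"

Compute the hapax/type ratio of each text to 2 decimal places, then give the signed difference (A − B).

0.10

A: hapax=3, V=6, ratio=0.50
B: hapax=2, V=5, ratio=0.40
Difference = 0.50 − 0.40 = 0.10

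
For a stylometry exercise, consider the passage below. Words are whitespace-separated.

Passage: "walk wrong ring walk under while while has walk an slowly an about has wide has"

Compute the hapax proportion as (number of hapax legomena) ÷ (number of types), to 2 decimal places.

0.60

Frequencies: walk:3, has:3, while:2, an:2, wrong:1, ring:1, under:1, slowly:1, about:1, wide:1
Hapax count = 6; type count = 10.
Ratio = 6 / 10 = 0.60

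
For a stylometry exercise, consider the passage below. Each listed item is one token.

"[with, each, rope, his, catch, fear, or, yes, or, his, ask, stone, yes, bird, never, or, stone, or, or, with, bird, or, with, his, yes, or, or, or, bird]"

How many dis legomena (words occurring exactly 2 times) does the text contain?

1

Frequencies: or:9, with:3, his:3, yes:3, bird:3, stone:2, each:1, rope:1, catch:1, fear:1, ask:1, never:1
Words with frequency 2: stone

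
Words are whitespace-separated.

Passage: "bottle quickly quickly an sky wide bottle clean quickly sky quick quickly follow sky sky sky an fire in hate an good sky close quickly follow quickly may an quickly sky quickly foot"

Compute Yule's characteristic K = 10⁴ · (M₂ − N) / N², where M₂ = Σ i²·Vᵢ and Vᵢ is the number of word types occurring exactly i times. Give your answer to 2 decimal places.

Frequencies: quickly:8, sky:7, an:4, bottle:2, follow:2, wide:1, clean:1, quick:1, fire:1, in:1, hate:1, good:1, close:1, may:1, foot:1
N = 33. Frequency spectrum: V_1=10, V_2=2, V_4=1, V_7=1, V_8=1
M₂ = 1²·10 + 2²·2 + 4²·1 + 7²·1 + 8²·1 = 147
K = 10000 × (147 − 33) / 33² = 1046.83

1046.83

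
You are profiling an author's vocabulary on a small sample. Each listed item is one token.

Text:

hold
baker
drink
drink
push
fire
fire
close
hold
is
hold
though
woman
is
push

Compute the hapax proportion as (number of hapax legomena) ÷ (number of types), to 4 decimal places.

Frequencies: hold:3, drink:2, push:2, fire:2, is:2, baker:1, close:1, though:1, woman:1
Hapax count = 4; type count = 9.
Ratio = 4 / 9 = 0.4444

0.4444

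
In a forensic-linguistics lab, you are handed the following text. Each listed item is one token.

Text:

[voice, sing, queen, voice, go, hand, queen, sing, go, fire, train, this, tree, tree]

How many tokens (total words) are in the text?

14

Tokens: voice, sing, queen, voice, go, hand, queen, sing, go, fire, train, this, tree, tree
N = 14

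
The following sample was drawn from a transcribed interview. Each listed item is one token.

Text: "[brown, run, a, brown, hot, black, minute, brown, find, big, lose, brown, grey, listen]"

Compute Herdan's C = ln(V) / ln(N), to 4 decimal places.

N = 14, V = 11.
ln(V) = 2.397895, ln(N) = 2.639057
C = 2.397895 / 2.639057 = 0.9086

0.9086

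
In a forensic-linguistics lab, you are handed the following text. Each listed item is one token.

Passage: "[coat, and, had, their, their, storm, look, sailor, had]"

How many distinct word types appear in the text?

7

Distinct types: {and, coat, had, look, sailor, storm, their}
V = 7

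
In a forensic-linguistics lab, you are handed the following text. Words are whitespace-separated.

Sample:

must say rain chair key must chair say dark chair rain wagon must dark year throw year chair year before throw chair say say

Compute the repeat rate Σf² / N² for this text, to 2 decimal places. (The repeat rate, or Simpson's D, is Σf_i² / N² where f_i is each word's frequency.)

Frequencies: chair:5, say:4, must:3, year:3, rain:2, dark:2, throw:2, key:1, wagon:1, before:1
Σf² = 74; N² = 576
Repeat rate = 74 / 576 = 0.13

0.13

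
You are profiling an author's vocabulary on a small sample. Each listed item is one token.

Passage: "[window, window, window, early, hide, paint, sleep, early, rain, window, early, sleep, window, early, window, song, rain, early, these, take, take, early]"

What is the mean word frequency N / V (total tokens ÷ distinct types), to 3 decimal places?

N = 22 tokens, V = 9 types.
Mean frequency = N / V = 22 / 9 = 2.444

2.444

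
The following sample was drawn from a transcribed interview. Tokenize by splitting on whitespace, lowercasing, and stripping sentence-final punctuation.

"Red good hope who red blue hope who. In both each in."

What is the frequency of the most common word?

2

Frequencies: red:2, hope:2, who:2, in:2, good:1, blue:1, both:1, each:1
Most common: 'red' with frequency 2.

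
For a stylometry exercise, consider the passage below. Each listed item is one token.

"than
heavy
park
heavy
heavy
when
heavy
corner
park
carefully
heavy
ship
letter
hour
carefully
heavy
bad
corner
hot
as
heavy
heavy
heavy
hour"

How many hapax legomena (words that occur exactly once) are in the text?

Frequencies: heavy:9, park:2, corner:2, carefully:2, hour:2, than:1, when:1, ship:1, letter:1, bad:1, hot:1, as:1
Hapax (freq=1): as, bad, hot, letter, ship, than, when

7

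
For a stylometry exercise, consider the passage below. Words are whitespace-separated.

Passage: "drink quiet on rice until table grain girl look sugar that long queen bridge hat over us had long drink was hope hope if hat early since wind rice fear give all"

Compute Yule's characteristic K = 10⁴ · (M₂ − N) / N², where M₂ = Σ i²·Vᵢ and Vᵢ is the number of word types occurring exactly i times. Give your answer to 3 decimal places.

Frequencies: drink:2, rice:2, long:2, hat:2, hope:2, quiet:1, on:1, until:1, table:1, grain:1, girl:1, look:1, sugar:1, that:1, queen:1, bridge:1, over:1, us:1, had:1, was:1, … (7 more, each freq 1)
N = 32. Frequency spectrum: V_1=22, V_2=5
M₂ = 1²·22 + 2²·5 = 42
K = 10000 × (42 − 32) / 32² = 97.656

97.656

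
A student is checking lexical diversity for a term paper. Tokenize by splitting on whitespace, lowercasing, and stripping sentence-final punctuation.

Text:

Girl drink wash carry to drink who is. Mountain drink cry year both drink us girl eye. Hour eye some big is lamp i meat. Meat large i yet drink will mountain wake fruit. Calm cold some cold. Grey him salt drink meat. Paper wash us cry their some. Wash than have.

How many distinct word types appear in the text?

33

Distinct types: {big, both, calm, carry, cold, cry, drink, eye, fruit, girl, grey, have, him, hour, i, is, lamp, large, meat, mountain, paper, salt, some, than, their, to, us, wake, wash, who, will, year, yet}
V = 33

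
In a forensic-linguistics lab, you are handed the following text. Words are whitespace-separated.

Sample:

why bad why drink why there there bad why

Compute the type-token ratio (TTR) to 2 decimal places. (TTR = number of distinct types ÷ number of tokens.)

N = 9 tokens, V = 4 types.
TTR = V / N = 4 / 9 = 0.44

0.44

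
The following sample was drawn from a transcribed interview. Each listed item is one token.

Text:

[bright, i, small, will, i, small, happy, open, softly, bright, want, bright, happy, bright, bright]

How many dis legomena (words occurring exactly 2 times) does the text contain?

Frequencies: bright:5, i:2, small:2, happy:2, will:1, open:1, softly:1, want:1
Words with frequency 2: happy, i, small

3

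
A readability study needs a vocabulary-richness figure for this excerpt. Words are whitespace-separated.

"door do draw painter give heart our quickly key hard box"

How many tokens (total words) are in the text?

11

Tokens: door, do, draw, painter, give, heart, our, quickly, key, hard, box
N = 11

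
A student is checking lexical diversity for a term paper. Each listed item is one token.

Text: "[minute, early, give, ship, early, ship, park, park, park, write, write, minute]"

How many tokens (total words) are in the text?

12

Tokens: minute, early, give, ship, early, ship, park, park, park, write, write, minute
N = 12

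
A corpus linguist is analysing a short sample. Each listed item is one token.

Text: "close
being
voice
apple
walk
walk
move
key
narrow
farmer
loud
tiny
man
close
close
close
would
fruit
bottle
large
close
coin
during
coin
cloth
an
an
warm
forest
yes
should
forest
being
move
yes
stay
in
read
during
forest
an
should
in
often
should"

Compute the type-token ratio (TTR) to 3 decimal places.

0.622

N = 45 tokens, V = 28 types.
TTR = V / N = 28 / 45 = 0.622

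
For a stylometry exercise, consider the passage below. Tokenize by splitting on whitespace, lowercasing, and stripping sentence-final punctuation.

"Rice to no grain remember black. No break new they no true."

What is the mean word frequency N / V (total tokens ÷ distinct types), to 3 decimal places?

1.200

N = 12 tokens, V = 10 types.
Mean frequency = N / V = 12 / 10 = 1.200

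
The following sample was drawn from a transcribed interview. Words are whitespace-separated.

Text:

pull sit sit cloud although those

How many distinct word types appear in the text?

Distinct types: {although, cloud, pull, sit, those}
V = 5

5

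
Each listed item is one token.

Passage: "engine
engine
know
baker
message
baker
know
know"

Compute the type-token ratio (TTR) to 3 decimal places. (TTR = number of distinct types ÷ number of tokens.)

0.500

N = 8 tokens, V = 4 types.
TTR = V / N = 4 / 8 = 0.500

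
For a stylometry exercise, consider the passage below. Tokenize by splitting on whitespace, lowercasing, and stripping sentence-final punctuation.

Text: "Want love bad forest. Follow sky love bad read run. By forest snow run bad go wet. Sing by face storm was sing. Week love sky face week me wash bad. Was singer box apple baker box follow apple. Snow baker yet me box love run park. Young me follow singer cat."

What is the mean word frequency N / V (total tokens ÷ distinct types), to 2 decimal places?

N = 52 tokens, V = 27 types.
Mean frequency = N / V = 52 / 27 = 1.93

1.93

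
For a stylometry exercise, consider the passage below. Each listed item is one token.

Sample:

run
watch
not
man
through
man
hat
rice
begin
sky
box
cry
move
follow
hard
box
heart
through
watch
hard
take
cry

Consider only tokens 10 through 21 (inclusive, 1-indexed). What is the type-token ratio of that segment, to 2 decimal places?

Segment tokens 10–21: sky, box, cry, move, follow, hard, box, heart, through, watch, hard, take
Segment N = 12, segment V = 10.
TTR = 10 / 12 = 0.83

0.83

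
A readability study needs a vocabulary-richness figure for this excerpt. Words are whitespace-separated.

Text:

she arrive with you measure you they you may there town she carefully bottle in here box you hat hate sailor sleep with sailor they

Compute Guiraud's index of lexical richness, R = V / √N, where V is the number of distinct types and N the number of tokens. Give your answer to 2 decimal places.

N = 25, V = 18.
√N = 5.000000
R = 18 / 5.000000 = 3.60

3.60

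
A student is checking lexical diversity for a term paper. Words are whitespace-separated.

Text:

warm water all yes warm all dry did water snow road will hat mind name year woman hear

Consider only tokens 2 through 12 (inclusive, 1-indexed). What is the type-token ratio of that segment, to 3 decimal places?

0.818

Segment tokens 2–12: water, all, yes, warm, all, dry, did, water, snow, road, will
Segment N = 11, segment V = 9.
TTR = 9 / 11 = 0.818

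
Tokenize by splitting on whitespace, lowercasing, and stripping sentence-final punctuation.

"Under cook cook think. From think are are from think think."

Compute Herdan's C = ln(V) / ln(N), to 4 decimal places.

0.6712

N = 11, V = 5.
ln(V) = 1.609438, ln(N) = 2.397895
C = 1.609438 / 2.397895 = 0.6712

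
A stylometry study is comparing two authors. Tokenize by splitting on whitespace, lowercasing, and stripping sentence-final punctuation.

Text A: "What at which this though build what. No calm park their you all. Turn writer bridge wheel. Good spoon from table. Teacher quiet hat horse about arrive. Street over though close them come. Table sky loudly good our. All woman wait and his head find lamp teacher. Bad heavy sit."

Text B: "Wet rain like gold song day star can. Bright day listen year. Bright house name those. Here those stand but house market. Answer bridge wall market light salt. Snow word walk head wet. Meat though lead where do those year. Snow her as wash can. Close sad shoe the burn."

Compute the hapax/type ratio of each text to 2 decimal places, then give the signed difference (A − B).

A: hapax=38, V=44, ratio=0.86
B: hapax=31, V=40, ratio=0.78
Difference = 0.86 − 0.78 = 0.08

0.08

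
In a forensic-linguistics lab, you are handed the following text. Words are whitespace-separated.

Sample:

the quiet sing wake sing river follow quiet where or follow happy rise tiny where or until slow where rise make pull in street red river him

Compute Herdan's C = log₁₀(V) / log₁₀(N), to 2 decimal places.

0.89

N = 27, V = 19.
log₁₀(V) = 1.278754, log₁₀(N) = 1.431364
C = 1.278754 / 1.431364 = 0.89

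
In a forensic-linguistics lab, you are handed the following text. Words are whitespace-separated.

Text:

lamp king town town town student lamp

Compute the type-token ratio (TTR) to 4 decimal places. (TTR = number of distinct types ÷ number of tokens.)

0.5714

N = 7 tokens, V = 4 types.
TTR = V / N = 4 / 7 = 0.5714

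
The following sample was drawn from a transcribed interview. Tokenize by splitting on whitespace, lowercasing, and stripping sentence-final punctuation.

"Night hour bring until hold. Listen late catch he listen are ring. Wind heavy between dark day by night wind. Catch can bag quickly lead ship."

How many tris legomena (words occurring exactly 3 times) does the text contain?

Frequencies: night:2, listen:2, catch:2, wind:2, hour:1, bring:1, until:1, hold:1, late:1, he:1, are:1, ring:1, heavy:1, between:1, dark:1, day:1, by:1, can:1, bag:1, quickly:1, … (2 more, each freq 1)
Words with frequency 3: (none)

0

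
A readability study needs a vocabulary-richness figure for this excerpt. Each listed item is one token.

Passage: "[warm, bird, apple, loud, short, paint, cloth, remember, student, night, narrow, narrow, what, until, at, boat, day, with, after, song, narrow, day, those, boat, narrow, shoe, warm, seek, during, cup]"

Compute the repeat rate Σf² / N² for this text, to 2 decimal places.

0.05

Frequencies: narrow:4, warm:2, boat:2, day:2, bird:1, apple:1, loud:1, short:1, paint:1, cloth:1, remember:1, student:1, night:1, what:1, until:1, at:1, with:1, after:1, song:1, those:1, … (4 more, each freq 1)
Σf² = 48; N² = 900
Repeat rate = 48 / 900 = 0.05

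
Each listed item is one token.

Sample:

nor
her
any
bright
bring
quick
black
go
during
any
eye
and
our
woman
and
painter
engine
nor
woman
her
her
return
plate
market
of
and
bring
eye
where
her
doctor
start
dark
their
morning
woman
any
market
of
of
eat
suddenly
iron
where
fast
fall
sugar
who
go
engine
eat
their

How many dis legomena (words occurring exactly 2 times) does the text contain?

9

Frequencies: her:4, any:3, and:3, woman:3, of:3, nor:2, bring:2, go:2, eye:2, engine:2, market:2, where:2, their:2, eat:2, bright:1, quick:1, black:1, during:1, our:1, painter:1, … (12 more, each freq 1)
Words with frequency 2: bring, eat, engine, eye, go, market, nor, their, where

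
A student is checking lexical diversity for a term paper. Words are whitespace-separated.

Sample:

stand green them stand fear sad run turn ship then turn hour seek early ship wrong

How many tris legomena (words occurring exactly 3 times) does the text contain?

0

Frequencies: stand:2, turn:2, ship:2, green:1, them:1, fear:1, sad:1, run:1, then:1, hour:1, seek:1, early:1, wrong:1
Words with frequency 3: (none)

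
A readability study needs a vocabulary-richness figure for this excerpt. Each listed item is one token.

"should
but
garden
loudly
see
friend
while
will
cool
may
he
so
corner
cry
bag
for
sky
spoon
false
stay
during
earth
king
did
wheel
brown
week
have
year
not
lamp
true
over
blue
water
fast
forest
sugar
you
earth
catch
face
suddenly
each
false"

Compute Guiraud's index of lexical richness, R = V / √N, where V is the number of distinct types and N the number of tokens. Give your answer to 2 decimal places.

6.41

N = 45, V = 43.
√N = 6.708204
R = 43 / 6.708204 = 6.41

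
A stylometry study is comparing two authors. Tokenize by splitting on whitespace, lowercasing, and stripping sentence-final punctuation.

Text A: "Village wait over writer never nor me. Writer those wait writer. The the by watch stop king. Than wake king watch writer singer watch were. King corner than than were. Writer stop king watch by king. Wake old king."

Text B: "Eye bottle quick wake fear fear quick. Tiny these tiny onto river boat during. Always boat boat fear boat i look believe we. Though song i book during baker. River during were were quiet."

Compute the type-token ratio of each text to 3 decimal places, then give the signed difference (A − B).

-0.160

TTR(A) = 19/39 = 0.487
TTR(B) = 22/34 = 0.647
Difference = 0.487 − 0.647 = -0.160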